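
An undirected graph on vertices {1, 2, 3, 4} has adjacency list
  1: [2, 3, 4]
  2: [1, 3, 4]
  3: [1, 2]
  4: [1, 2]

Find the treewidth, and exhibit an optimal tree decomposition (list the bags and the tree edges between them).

Treewidth 2.
One optimal decomposition is:
Bags: B1 = {1, 2, 4}  B2 = {1, 2, 3}
Tree: B1–B2

Every bag has size at most 3, so the width is 3 − 1 = 2 and tw(G) ≤ 2. Conversely, {1, 2, 3} is a clique of size 3, and the vertices of any clique must share a bag in every tree decomposition; so some bag has ≥ 3 vertices and tw(G) ≥ 2. Therefore the treewidth is 2.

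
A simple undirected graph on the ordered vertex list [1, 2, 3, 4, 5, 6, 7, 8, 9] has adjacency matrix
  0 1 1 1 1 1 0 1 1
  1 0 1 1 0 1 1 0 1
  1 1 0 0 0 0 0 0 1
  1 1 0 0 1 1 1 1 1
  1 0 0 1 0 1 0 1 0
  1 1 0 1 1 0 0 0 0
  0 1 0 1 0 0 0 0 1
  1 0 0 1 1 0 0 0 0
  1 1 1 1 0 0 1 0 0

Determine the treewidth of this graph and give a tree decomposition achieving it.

Treewidth 3.
One such decomposition:
Bags: B1 = {1, 2, 4, 6}  B2 = {1, 4, 5, 6}  B3 = {1, 2, 4, 9}  B4 = {1, 2, 3, 9}  B5 = {1, 4, 5, 8}  B6 = {2, 4, 7, 9}
Tree: B1–B2, B1–B3, B3–B4, B2–B5, B3–B6

The largest bag has 4 vertices, giving width 3; this decomposition certifies tw(G) ≤ 3. For the lower bound, the 4 vertices {1, 2, 3, 9} are pairwise adjacent, and any tree decomposition puts a clique entirely inside one bag — forcing width ≥ 3. Hence tw(G) = 3 exactly.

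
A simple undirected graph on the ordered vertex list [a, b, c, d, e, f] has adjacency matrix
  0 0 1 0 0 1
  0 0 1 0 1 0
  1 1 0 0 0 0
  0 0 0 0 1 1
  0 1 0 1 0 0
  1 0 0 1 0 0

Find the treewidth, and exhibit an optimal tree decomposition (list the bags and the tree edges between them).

Treewidth 2.
One optimal decomposition is:
Bags: B1 = {a, d, f}  B2 = {a, d, e}  B3 = {a, b, e}  B4 = {a, b, c}
Tree: B1–B2, B2–B3, B3–B4

The largest bag has 3 vertices, giving width 2; this decomposition certifies tw(G) ≤ 2. Since a–f–d–e–b–c–a is a cycle in G, G is not acyclic. Forests are exactly the graphs of treewidth ≤ 1, so tw(G) ≥ 2. Combining the bounds, tw(G) = 2.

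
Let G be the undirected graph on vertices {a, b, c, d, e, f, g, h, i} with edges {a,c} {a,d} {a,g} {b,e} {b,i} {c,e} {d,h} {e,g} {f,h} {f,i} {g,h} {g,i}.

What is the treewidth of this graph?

3

A width-3 tree decomposition is:
Bags: B1 = {b, c, e, i}  B2 = {c, e, g, i}  B3 = {a, c, g, i}  B4 = {a, f, g, i}  B5 = {a, f, g, h}  B6 = {a, d, f, h}
Tree: B1–B2, B2–B3, B3–B4, B4–B5, B5–B6
The largest bag has 4 vertices, giving width 3; this decomposition certifies tw(G) ≤ 3. For the lower bound: the 4 vertex sets {b,c,e}, {i}, {g}, {a,d,f,h} are disjoint, each induces a connected subgraph, and every pair is joined by at least one edge of G. Contracting each set to a single vertex therefore yields K_{4} as a minor, and since treewidth is minor-monotone, tw(G) ≥ tw(K_{4}) = 3. Therefore the treewidth is 3.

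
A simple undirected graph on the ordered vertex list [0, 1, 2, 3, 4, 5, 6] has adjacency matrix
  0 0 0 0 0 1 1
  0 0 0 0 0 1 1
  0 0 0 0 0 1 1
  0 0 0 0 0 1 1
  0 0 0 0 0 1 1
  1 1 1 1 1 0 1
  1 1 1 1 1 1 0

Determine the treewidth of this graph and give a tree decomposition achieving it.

Treewidth 2.
Bags: B1 = {2, 5, 6}  B2 = {0, 5, 6}  B3 = {4, 5, 6}  B4 = {3, 5, 6}  B5 = {1, 5, 6}
Tree: B1–B2, B1–B3, B2–B4, B4–B5

Each bag holds 3 vertices, so the decomposition has width 2, which upper-bounds the treewidth. On the other hand G contains the 3-clique {0, 5, 6}. A clique must lie in a single bag of any decomposition, so no decomposition can have width below 2. The upper and lower bounds meet at 2, so that is the treewidth.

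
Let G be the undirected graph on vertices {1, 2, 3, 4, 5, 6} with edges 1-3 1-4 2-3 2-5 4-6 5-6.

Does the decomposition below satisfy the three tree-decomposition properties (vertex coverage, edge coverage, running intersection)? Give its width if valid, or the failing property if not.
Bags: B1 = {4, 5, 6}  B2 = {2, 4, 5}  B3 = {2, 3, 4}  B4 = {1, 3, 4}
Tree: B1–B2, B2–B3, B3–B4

Checking the three conditions: (i) the bags cover all of {1, 2, 3, 4, 5, 6}; (ii) for each edge, some bag contains both endpoints; (iii) the bags containing any fixed vertex form a subtree. All hold, so the decomposition is valid with width 3 − 1 = 2.

Yes; width 2.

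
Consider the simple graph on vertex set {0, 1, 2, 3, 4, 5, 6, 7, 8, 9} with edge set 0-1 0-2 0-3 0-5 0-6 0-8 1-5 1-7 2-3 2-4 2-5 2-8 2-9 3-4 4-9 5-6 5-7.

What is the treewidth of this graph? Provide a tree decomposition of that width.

Treewidth 2.
One optimal decomposition is:
Bags: B1 = {0, 2, 5}  B2 = {0, 5, 6}  B3 = {0, 2, 8}  B4 = {0, 2, 3}  B5 = {2, 3, 4}  B6 = {0, 1, 5}  B7 = {2, 4, 9}  B8 = {1, 5, 7}
Tree: B1–B2, B1–B3, B1–B4, B4–B5, B2–B6, B5–B7, B6–B8

Every bag has size at most 3, so the width is 3 − 1 = 2 and tw(G) ≤ 2. On the other hand G contains the 3-clique {0, 1, 5}. A clique must lie in a single bag of any decomposition, so no decomposition can have width below 2. The upper and lower bounds meet at 2, so that is the treewidth.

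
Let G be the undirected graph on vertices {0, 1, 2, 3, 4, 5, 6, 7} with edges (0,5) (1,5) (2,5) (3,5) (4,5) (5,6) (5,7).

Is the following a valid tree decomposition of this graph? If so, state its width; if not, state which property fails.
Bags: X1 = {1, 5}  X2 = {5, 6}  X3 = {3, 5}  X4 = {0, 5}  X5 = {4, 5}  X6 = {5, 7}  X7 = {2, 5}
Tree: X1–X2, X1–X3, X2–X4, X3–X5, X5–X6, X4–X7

Checking the three conditions: (i) the bags cover all of {0, 1, 2, 3, 4, 5, 6, 7}; (ii) for each edge, some bag contains both endpoints; (iii) the bags containing any fixed vertex form a subtree. All hold, so the decomposition is valid with width 2 − 1 = 1.

Yes; width 1.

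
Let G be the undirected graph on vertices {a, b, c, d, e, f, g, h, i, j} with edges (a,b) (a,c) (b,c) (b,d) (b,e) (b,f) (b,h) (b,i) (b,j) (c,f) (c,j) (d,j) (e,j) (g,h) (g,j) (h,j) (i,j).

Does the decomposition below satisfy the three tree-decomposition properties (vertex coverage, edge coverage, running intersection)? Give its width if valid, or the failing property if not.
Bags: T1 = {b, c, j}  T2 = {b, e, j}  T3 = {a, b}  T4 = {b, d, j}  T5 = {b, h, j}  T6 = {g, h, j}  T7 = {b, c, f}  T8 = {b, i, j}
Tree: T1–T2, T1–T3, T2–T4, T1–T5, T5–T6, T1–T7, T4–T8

No — edge (c,a) lies in no bag.

A tree decomposition must satisfy three properties: every vertex lies in some bag; for every edge, both endpoints lie together in some bag; and for every vertex, the bags containing it form a connected subtree. Here edge (c,a) lies in no bag, so the decomposition is invalid.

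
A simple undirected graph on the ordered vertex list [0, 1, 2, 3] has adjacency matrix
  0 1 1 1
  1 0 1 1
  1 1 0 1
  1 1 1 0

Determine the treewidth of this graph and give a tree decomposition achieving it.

Treewidth 3.
One such decomposition:
Bags: B1 = {0, 1, 2, 3}
Tree: (single bag)

With just one bag of size 4, the width is 4 − 1 = 3, so tw(G) ≤ 3. For the lower bound, the 4 vertices {0, 1, 2, 3} are pairwise adjacent, and any tree decomposition puts a clique entirely inside one bag — forcing width ≥ 3. The upper and lower bounds meet at 3, so that is the treewidth.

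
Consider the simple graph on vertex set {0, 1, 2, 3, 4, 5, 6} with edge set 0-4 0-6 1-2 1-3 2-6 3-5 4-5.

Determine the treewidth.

2

A width-2 tree decomposition is:
Bags: B1 = {1, 2, 3}  B2 = {2, 3, 5}  B3 = {2, 4, 5}  B4 = {0, 2, 4}  B5 = {0, 2, 6}
Tree: B1–B2, B2–B3, B3–B4, B4–B5
Every bag has size at most 3, so the width is 3 − 1 = 2 and tw(G) ≤ 2. Since 2–1–3–5–4–0–6–2 is a cycle in G, G is not acyclic. Forests are exactly the graphs of treewidth ≤ 1, so tw(G) ≥ 2. Hence tw(G) = 2 exactly.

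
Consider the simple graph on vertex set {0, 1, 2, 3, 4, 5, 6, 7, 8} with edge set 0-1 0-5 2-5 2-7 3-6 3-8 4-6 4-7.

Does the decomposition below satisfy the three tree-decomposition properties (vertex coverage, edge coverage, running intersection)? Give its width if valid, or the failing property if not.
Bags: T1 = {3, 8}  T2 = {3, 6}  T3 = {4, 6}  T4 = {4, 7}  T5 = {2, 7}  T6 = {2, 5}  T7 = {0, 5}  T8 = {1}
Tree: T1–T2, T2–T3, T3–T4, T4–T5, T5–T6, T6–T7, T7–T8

A tree decomposition must satisfy three properties: every vertex lies in some bag; for every edge, both endpoints lie together in some bag; and for every vertex, the bags containing it form a connected subtree. Here edge (0,1) lies in no bag, so the decomposition is invalid.

No — edge (0,1) lies in no bag.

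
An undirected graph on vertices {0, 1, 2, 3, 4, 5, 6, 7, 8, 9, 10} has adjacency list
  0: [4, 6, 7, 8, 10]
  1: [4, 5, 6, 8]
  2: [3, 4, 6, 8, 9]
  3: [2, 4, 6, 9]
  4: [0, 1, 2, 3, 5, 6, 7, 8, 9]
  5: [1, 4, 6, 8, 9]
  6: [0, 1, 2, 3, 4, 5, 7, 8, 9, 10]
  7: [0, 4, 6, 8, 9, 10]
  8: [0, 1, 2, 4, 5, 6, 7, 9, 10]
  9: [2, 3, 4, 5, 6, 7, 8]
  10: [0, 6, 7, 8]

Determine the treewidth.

4

A width-4 tree decomposition is:
Bags: B1 = {4, 5, 6, 8, 9}  B2 = {4, 6, 7, 8, 9}  B3 = {0, 4, 6, 7, 8}  B4 = {2, 4, 6, 8, 9}  B5 = {2, 3, 4, 6, 9}  B6 = {0, 6, 7, 8, 10}  B7 = {1, 4, 5, 6, 8}
Tree: B1–B2, B2–B3, B1–B4, B4–B5, B3–B6, B1–B7
The largest bag has 5 vertices, giving width 4; this decomposition certifies tw(G) ≤ 4. For the lower bound, the 5 vertices {0, 6, 7, 8, 10} are pairwise adjacent, and any tree decomposition puts a clique entirely inside one bag — forcing width ≥ 4. Therefore the treewidth is 4.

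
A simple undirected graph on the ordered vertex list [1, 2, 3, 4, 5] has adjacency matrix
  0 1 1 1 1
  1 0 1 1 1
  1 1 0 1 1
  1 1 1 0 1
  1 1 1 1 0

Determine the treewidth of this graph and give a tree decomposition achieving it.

Treewidth 4.
One such decomposition:
Bags: B1 = {1, 2, 3, 4, 5}
Tree: (single bag)

A single bag containing all 5 vertices is trivially a valid decomposition of width 4. Conversely, {1, 2, 3, 4, 5} is a clique of size 5, and the vertices of any clique must share a bag in every tree decomposition; so some bag has ≥ 5 vertices and tw(G) ≥ 4. The upper and lower bounds meet at 4, so that is the treewidth.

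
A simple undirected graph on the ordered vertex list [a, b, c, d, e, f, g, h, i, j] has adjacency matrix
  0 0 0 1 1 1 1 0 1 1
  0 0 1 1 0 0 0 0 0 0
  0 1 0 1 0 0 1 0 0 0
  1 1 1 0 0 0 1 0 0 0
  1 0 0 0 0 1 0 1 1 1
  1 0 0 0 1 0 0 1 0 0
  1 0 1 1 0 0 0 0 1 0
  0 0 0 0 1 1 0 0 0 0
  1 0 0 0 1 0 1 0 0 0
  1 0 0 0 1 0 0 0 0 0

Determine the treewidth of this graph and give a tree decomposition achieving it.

Each bag holds 3 vertices, so the decomposition has width 2, which upper-bounds the treewidth. Conversely, {e, f, h} is a clique of size 3, and the vertices of any clique must share a bag in every tree decomposition; so some bag has ≥ 3 vertices and tw(G) ≥ 2. Therefore the treewidth is 2.

Treewidth 2.
One such decomposition:
Bags: B1 = {a, g, i}  B2 = {a, e, i}  B3 = {a, e, j}  B4 = {a, d, g}  B5 = {a, e, f}  B6 = {c, d, g}  B7 = {b, c, d}  B8 = {e, f, h}
Tree: B1–B2, B2–B3, B1–B4, B3–B5, B4–B6, B6–B7, B5–B8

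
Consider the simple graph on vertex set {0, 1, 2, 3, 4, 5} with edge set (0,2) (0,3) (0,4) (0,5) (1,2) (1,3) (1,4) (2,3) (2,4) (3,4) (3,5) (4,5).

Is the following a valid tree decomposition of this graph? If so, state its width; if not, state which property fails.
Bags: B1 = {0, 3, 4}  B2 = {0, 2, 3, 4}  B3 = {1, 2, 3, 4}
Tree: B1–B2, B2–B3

A tree decomposition must satisfy three properties: every vertex lies in some bag; for every edge, both endpoints lie together in some bag; and for every vertex, the bags containing it form a connected subtree. Here vertex 5 appears in no bag, so the decomposition is invalid.

No — vertex 5 appears in no bag.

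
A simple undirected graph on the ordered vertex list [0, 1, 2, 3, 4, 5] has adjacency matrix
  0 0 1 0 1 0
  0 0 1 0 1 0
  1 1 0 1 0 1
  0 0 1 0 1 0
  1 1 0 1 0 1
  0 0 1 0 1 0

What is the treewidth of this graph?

2

A width-2 tree decomposition is:
Bags: B1 = {1, 2, 4}  B2 = {0, 2, 4}  B3 = {2, 4, 5}  B4 = {2, 3, 4}
Tree: B1–B2, B2–B3, B3–B4
Every bag has size at most 3, so the width is 3 − 1 = 2 and tw(G) ≤ 2. Since 1–2–0–4–1 is a cycle in G, G is not acyclic. Forests are exactly the graphs of treewidth ≤ 1, so tw(G) ≥ 2. Hence tw(G) = 2 exactly.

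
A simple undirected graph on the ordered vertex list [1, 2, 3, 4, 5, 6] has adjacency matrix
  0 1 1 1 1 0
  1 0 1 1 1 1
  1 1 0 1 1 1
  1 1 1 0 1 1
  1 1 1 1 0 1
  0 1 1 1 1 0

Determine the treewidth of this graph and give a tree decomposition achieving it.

Treewidth 4.
One optimal decomposition is:
Bags: B1 = {2, 3, 4, 5, 6}  B2 = {1, 2, 3, 4, 5}
Tree: B1–B2

Each bag holds 5 vertices, so the decomposition has width 4, which upper-bounds the treewidth. For the lower bound, the 5 vertices {1, 2, 3, 4, 5} are pairwise adjacent, and any tree decomposition puts a clique entirely inside one bag — forcing width ≥ 4. Therefore the treewidth is 4.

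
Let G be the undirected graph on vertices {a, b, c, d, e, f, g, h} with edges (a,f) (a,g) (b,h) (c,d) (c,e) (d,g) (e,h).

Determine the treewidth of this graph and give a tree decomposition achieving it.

Each bag holds 2 vertices, so the decomposition has width 1, which upper-bounds the treewidth. Since G has at least one edge (e.g. f–a), it is not an edgeless graph, so tw(G) ≥ 1. Combining the bounds, tw(G) = 1.

Treewidth 1.
One optimal decomposition is:
Bags: B1 = {a, f}  B2 = {a, g}  B3 = {d, g}  B4 = {c, d}  B5 = {c, e}  B6 = {e, h}  B7 = {b, h}
Tree: B1–B2, B2–B3, B3–B4, B4–B5, B5–B6, B6–B7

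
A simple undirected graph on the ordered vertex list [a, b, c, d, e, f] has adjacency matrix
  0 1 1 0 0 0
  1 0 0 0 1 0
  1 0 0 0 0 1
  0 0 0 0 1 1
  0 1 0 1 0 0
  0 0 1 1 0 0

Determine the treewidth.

2

A width-2 tree decomposition is:
Bags: B1 = {c, d, f}  B2 = {c, d, e}  B3 = {b, c, e}  B4 = {a, b, c}
Tree: B1–B2, B2–B3, B3–B4
The largest bag has 3 vertices, giving width 2; this decomposition certifies tw(G) ≤ 2. For the lower bound, G contains the cycle c–f–d–e–b–a–c, so G is not a forest; only forests have treewidth ≤ 1, hence tw(G) ≥ 2. The upper and lower bounds meet at 2, so that is the treewidth.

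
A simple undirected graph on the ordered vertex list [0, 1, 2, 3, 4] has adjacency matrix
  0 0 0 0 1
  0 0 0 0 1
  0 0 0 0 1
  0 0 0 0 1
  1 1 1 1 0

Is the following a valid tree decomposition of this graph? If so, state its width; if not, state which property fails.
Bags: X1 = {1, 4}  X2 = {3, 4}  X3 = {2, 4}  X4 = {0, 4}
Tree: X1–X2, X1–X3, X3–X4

Checking the three conditions: (i) the bags cover all of {0, 1, 2, 3, 4}; (ii) for each edge, some bag contains both endpoints; (iii) the bags containing any fixed vertex form a subtree. All hold, so the decomposition is valid with width 2 − 1 = 1.

Yes; width 1.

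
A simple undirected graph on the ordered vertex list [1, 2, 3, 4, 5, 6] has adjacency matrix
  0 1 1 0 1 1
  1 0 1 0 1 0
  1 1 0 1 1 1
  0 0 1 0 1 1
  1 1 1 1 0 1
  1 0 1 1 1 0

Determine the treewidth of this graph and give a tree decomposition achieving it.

The largest bag has 4 vertices, giving width 3; this decomposition certifies tw(G) ≤ 3. On the other hand G contains the 4-clique {1, 2, 3, 5}. A clique must lie in a single bag of any decomposition, so no decomposition can have width below 3. Therefore the treewidth is 3.

Treewidth 3.
One optimal decomposition is:
Bags: B1 = {3, 4, 5, 6}  B2 = {1, 3, 5, 6}  B3 = {1, 2, 3, 5}
Tree: B1–B2, B2–B3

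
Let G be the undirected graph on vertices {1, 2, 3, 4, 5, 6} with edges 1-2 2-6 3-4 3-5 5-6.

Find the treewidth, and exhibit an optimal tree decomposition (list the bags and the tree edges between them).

Each bag holds 2 vertices, so the decomposition has width 1, which upper-bounds the treewidth. Since G has at least one edge (e.g. 4–3), it is not an edgeless graph, so tw(G) ≥ 1. Hence tw(G) = 1 exactly.

Treewidth 1.
One optimal decomposition is:
Bags: B1 = {3, 4}  B2 = {3, 5}  B3 = {5, 6}  B4 = {2, 6}  B5 = {1, 2}
Tree: B1–B2, B2–B3, B3–B4, B4–B5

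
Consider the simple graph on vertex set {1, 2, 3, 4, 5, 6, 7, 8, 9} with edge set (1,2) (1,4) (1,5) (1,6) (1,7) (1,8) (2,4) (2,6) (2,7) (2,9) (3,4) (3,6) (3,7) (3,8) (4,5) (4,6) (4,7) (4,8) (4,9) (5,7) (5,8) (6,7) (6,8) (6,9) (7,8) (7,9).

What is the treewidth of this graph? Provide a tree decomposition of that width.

The largest bag has 5 vertices, giving width 4; this decomposition certifies tw(G) ≤ 4. For the lower bound, the 5 vertices {1, 4, 5, 7, 8} are pairwise adjacent, and any tree decomposition puts a clique entirely inside one bag — forcing width ≥ 4. The upper and lower bounds meet at 4, so that is the treewidth.

Treewidth 4.
One such decomposition:
Bags: B1 = {1, 4, 6, 7, 8}  B2 = {3, 4, 6, 7, 8}  B3 = {1, 4, 5, 7, 8}  B4 = {1, 2, 4, 6, 7}  B5 = {2, 4, 6, 7, 9}
Tree: B1–B2, B1–B3, B1–B4, B4–B5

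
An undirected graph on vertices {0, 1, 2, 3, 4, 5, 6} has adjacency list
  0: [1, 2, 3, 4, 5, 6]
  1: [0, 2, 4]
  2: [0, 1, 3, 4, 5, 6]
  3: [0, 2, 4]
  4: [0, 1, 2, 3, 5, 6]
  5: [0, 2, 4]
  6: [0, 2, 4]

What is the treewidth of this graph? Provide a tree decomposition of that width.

Each bag holds 4 vertices, so the decomposition has width 3, which upper-bounds the treewidth. For the lower bound, the 4 vertices {0, 1, 2, 4} are pairwise adjacent, and any tree decomposition puts a clique entirely inside one bag — forcing width ≥ 3. The upper and lower bounds meet at 3, so that is the treewidth.

Treewidth 3.
One optimal decomposition is:
Bags: B1 = {0, 2, 4, 6}  B2 = {0, 2, 4, 5}  B3 = {0, 1, 2, 4}  B4 = {0, 2, 3, 4}
Tree: B1–B2, B2–B3, B3–B4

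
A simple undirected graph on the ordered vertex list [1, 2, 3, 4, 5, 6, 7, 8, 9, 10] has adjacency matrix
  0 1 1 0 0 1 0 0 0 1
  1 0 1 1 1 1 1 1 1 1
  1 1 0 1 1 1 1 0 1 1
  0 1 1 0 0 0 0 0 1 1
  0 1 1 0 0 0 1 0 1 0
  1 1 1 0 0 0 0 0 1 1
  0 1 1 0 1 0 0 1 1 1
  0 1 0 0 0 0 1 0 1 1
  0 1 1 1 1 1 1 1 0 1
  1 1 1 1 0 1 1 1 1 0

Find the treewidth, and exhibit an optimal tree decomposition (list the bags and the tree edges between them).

Treewidth 4.
One such decomposition:
Bags: B1 = {2, 3, 7, 9, 10}  B2 = {2, 3, 6, 9, 10}  B3 = {1, 2, 3, 6, 10}  B4 = {2, 7, 8, 9, 10}  B5 = {2, 3, 4, 9, 10}  B6 = {2, 3, 5, 7, 9}
Tree: B1–B2, B2–B3, B1–B4, B1–B5, B1–B6

Every bag has size at most 5, so the width is 5 − 1 = 4 and tw(G) ≤ 4. Conversely, {2, 7, 8, 9, 10} is a clique of size 5, and the vertices of any clique must share a bag in every tree decomposition; so some bag has ≥ 5 vertices and tw(G) ≥ 4. The upper and lower bounds meet at 4, so that is the treewidth.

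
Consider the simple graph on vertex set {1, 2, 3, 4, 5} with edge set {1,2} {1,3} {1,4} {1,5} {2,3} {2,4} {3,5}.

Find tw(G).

A width-2 tree decomposition is:
Bags: B1 = {1, 2, 4}  B2 = {1, 2, 3}  B3 = {1, 3, 5}
Tree: B1–B2, B2–B3
The largest bag has 3 vertices, giving width 2; this decomposition certifies tw(G) ≤ 2. Conversely, {1, 2, 3} is a clique of size 3, and the vertices of any clique must share a bag in every tree decomposition; so some bag has ≥ 3 vertices and tw(G) ≥ 2. Combining the bounds, tw(G) = 2.

2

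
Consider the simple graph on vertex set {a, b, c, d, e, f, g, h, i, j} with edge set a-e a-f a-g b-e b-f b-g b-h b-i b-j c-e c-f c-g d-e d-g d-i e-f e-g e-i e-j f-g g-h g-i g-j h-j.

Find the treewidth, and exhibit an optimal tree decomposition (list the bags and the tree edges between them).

Treewidth 3.
One such decomposition:
Bags: B1 = {b, e, g, j}  B2 = {b, e, f, g}  B3 = {a, e, f, g}  B4 = {b, g, h, j}  B5 = {b, e, g, i}  B6 = {c, e, f, g}  B7 = {d, e, g, i}
Tree: B1–B2, B2–B3, B1–B4, B1–B5, B3–B6, B5–B7

Each bag holds 4 vertices, so the decomposition has width 3, which upper-bounds the treewidth. Conversely, {d, e, g, i} is a clique of size 4, and the vertices of any clique must share a bag in every tree decomposition; so some bag has ≥ 4 vertices and tw(G) ≥ 3. Combining the bounds, tw(G) = 3.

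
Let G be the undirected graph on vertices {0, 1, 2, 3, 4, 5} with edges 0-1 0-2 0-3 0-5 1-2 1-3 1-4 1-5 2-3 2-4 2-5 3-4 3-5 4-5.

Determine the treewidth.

4

A width-4 tree decomposition is:
Bags: B1 = {0, 1, 2, 3, 5}  B2 = {1, 2, 3, 4, 5}
Tree: B1–B2
Every bag has size at most 5, so the width is 5 − 1 = 4 and tw(G) ≤ 4. On the other hand G contains the 5-clique {0, 1, 2, 3, 5}. A clique must lie in a single bag of any decomposition, so no decomposition can have width below 4. Combining the bounds, tw(G) = 4.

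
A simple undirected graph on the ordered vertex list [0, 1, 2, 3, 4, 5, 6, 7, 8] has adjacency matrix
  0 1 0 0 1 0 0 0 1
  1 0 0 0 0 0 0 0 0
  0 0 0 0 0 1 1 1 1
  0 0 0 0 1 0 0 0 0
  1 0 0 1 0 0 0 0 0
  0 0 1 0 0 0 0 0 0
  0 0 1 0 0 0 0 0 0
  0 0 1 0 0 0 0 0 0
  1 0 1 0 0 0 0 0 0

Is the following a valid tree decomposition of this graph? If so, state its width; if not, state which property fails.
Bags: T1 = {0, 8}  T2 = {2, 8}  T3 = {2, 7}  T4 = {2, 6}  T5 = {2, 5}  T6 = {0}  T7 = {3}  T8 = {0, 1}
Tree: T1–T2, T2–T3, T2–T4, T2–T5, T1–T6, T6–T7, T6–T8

No — vertex 4 appears in no bag.

A tree decomposition must satisfy three properties: every vertex lies in some bag; for every edge, both endpoints lie together in some bag; and for every vertex, the bags containing it form a connected subtree. Here vertex 4 appears in no bag, so the decomposition is invalid.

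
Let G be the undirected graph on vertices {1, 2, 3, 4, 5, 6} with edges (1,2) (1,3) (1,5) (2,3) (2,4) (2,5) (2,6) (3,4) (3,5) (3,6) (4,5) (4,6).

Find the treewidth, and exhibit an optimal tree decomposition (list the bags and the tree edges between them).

Treewidth 3.
One optimal decomposition is:
Bags: B1 = {2, 3, 4, 6}  B2 = {2, 3, 4, 5}  B3 = {1, 2, 3, 5}
Tree: B1–B2, B2–B3

The largest bag has 4 vertices, giving width 3; this decomposition certifies tw(G) ≤ 3. Conversely, {1, 2, 3, 5} is a clique of size 4, and the vertices of any clique must share a bag in every tree decomposition; so some bag has ≥ 4 vertices and tw(G) ≥ 3. The upper and lower bounds meet at 3, so that is the treewidth.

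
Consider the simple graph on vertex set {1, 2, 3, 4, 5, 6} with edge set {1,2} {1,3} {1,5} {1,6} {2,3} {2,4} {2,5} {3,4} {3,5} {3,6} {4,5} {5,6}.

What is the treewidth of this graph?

3

A width-3 tree decomposition is:
Bags: B1 = {1, 2, 3, 5}  B2 = {2, 3, 4, 5}  B3 = {1, 3, 5, 6}
Tree: B1–B2, B1–B3
The largest bag has 4 vertices, giving width 3; this decomposition certifies tw(G) ≤ 3. For the lower bound, the 4 vertices {1, 2, 3, 5} are pairwise adjacent, and any tree decomposition puts a clique entirely inside one bag — forcing width ≥ 3. Hence tw(G) = 3 exactly.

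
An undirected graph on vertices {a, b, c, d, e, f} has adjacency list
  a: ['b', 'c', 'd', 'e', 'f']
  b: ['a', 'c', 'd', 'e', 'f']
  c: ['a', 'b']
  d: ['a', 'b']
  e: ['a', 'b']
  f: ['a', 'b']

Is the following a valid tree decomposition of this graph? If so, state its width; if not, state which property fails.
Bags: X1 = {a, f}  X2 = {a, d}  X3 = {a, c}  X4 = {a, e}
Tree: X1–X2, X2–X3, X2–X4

No — vertex b appears in no bag.

A tree decomposition must satisfy three properties: every vertex lies in some bag; for every edge, both endpoints lie together in some bag; and for every vertex, the bags containing it form a connected subtree. Here vertex b appears in no bag, so the decomposition is invalid.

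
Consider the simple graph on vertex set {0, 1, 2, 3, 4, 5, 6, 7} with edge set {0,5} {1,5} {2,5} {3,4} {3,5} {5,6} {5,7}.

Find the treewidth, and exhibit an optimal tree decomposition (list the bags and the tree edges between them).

Treewidth 1.
One optimal decomposition is:
Bags: B1 = {3, 5}  B2 = {3, 4}  B3 = {5, 6}  B4 = {5, 7}  B5 = {0, 5}  B6 = {2, 5}  B7 = {1, 5}
Tree: B1–B2, B1–B3, B1–B4, B3–B5, B3–B6, B6–B7

Every bag has size at most 2, so the width is 2 − 1 = 1 and tw(G) ≤ 1. Any graph with an edge has treewidth ≥ 1, and G has the edge 3–5. Therefore the treewidth is 1.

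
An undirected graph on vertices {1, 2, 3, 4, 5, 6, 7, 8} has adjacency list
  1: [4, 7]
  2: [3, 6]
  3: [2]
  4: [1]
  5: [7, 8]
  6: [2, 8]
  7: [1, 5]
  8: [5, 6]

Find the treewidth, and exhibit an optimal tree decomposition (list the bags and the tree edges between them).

Every bag has size at most 2, so the width is 2 − 1 = 1 and tw(G) ≤ 1. Since G has at least one edge (e.g. 4–1), it is not an edgeless graph, so tw(G) ≥ 1. Hence tw(G) = 1 exactly.

Treewidth 1.
One optimal decomposition is:
Bags: B1 = {1, 4}  B2 = {1, 7}  B3 = {5, 7}  B4 = {5, 8}  B5 = {6, 8}  B6 = {2, 6}  B7 = {2, 3}
Tree: B1–B2, B2–B3, B3–B4, B4–B5, B5–B6, B6–B7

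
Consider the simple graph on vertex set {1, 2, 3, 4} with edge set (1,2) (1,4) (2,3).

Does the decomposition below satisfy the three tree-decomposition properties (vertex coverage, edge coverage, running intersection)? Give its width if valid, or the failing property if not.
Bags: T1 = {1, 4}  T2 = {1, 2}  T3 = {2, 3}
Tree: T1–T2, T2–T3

Yes; width 1.

Vertex coverage: the bags together contain {1, 2, 3, 4}, the full vertex set. Edge coverage: each edge of G has both endpoints in at least one bag. Running intersection: for every vertex, the bags containing it form a connected subtree. All three properties hold, so this is a valid tree decomposition of width max|bag| − 1 = 1, and hence tw(G) ≤ 1.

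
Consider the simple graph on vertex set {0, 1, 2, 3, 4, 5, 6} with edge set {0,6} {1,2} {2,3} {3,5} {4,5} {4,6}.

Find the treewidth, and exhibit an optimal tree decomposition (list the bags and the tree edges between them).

The largest bag has 2 vertices, giving width 1; this decomposition certifies tw(G) ≤ 1. Any graph with an edge has treewidth ≥ 1, and G has the edge 0–6. Hence tw(G) = 1 exactly.

Treewidth 1.
One optimal decomposition is:
Bags: B1 = {0, 6}  B2 = {4, 6}  B3 = {4, 5}  B4 = {3, 5}  B5 = {2, 3}  B6 = {1, 2}
Tree: B1–B2, B2–B3, B3–B4, B4–B5, B5–B6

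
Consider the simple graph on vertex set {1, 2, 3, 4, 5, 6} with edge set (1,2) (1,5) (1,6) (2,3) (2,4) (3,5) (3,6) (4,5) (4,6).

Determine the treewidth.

3

A width-3 tree decomposition is:
Bags: B1 = {1, 3, 4, 5}  B2 = {1, 2, 3, 4}  B3 = {1, 3, 4, 6}
Tree: B1–B2, B2–B3
Every bag has size at most 4, so the width is 4 − 1 = 3 and tw(G) ≤ 3. For the lower bound: the 4 vertex sets {3,5}, {2,4}, {1}, {6} are disjoint, each induces a connected subgraph, and every pair is joined by at least one edge of G. Contracting each set to a single vertex therefore yields K_{4} as a minor, and since treewidth is minor-monotone, tw(G) ≥ tw(K_{4}) = 3. Hence tw(G) = 3 exactly.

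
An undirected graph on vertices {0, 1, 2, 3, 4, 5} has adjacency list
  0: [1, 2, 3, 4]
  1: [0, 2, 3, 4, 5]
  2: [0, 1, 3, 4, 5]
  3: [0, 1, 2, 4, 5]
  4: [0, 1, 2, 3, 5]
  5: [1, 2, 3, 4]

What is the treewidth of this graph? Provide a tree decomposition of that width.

Treewidth 4.
One optimal decomposition is:
Bags: B1 = {0, 1, 2, 3, 4}  B2 = {1, 2, 3, 4, 5}
Tree: B1–B2

Every bag has size at most 5, so the width is 5 − 1 = 4 and tw(G) ≤ 4. On the other hand G contains the 5-clique {0, 1, 2, 3, 4}. A clique must lie in a single bag of any decomposition, so no decomposition can have width below 4. Combining the bounds, tw(G) = 4.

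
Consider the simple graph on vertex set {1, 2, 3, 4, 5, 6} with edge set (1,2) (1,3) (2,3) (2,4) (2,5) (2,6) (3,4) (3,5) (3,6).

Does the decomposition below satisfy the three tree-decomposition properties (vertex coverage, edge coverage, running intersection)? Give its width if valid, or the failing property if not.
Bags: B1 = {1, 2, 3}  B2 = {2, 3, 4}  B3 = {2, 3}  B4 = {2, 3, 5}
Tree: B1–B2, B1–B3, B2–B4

A tree decomposition must satisfy three properties: every vertex lies in some bag; for every edge, both endpoints lie together in some bag; and for every vertex, the bags containing it form a connected subtree. Here vertex 6 appears in no bag, so the decomposition is invalid.

No — vertex 6 appears in no bag.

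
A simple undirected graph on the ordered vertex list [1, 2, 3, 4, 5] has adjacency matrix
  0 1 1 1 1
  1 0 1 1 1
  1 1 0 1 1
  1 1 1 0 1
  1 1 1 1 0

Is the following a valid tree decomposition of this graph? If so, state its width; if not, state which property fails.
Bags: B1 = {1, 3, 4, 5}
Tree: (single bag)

No — vertex 2 appears in no bag.

A tree decomposition must satisfy three properties: every vertex lies in some bag; for every edge, both endpoints lie together in some bag; and for every vertex, the bags containing it form a connected subtree. Here vertex 2 appears in no bag, so the decomposition is invalid.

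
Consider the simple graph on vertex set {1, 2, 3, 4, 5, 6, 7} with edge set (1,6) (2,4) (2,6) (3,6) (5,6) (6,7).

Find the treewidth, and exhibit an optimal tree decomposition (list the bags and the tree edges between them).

Every bag has size at most 2, so the width is 2 − 1 = 1 and tw(G) ≤ 1. Any graph with an edge has treewidth ≥ 1, and G has the edge 6–2. Hence tw(G) = 1 exactly.

Treewidth 1.
One optimal decomposition is:
Bags: B1 = {2, 6}  B2 = {5, 6}  B3 = {2, 4}  B4 = {1, 6}  B5 = {3, 6}  B6 = {6, 7}
Tree: B1–B2, B1–B3, B1–B4, B2–B5, B4–B6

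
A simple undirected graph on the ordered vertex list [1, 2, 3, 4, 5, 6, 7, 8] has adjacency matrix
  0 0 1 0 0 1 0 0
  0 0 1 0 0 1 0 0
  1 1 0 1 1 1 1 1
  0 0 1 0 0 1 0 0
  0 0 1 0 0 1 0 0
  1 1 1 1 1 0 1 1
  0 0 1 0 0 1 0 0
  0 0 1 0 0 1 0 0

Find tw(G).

2

A width-2 tree decomposition is:
Bags: B1 = {3, 4, 6}  B2 = {3, 5, 6}  B3 = {2, 3, 6}  B4 = {3, 6, 8}  B5 = {3, 6, 7}  B6 = {1, 3, 6}
Tree: B1–B2, B2–B3, B1–B4, B4–B5, B1–B6
Each bag holds 3 vertices, so the decomposition has width 2, which upper-bounds the treewidth. For the lower bound, the 3 vertices {1, 3, 6} are pairwise adjacent, and any tree decomposition puts a clique entirely inside one bag — forcing width ≥ 2. The upper and lower bounds meet at 2, so that is the treewidth.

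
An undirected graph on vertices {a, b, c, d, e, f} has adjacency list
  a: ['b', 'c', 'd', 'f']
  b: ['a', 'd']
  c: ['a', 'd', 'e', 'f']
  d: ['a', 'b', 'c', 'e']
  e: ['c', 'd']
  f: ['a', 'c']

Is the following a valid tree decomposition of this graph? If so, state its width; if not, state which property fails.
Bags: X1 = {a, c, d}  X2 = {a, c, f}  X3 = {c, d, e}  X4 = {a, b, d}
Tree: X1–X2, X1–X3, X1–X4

Yes; width 2.

Every vertex of G appears in some bag (union = {a, b, c, d, e, f}); every edge is covered by a bag; and for each vertex v the set of bags containing v is connected in the bag tree. The decomposition is therefore valid. The largest bag has 3 vertices, so the width is 2.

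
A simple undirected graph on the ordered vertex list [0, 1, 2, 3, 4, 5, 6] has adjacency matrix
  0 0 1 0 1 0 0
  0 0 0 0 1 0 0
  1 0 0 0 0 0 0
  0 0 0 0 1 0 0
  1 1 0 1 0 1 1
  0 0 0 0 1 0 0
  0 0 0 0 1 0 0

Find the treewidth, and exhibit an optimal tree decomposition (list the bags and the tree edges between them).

Every bag has size at most 2, so the width is 2 − 1 = 1 and tw(G) ≤ 1. G has an edge, so its treewidth is at least 1. Therefore the treewidth is 1.

Treewidth 1.
One optimal decomposition is:
Bags: B1 = {4, 6}  B2 = {1, 4}  B3 = {4, 5}  B4 = {0, 4}  B5 = {3, 4}  B6 = {0, 2}
Tree: B1–B2, B2–B3, B3–B4, B1–B5, B4–B6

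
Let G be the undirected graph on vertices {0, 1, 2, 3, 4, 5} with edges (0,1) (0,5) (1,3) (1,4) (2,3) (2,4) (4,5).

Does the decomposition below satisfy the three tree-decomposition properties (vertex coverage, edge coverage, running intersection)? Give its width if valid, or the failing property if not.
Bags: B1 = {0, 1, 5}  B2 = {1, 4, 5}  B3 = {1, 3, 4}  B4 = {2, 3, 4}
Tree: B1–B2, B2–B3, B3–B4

Yes; width 2.

Checking the three conditions: (i) the bags cover all of {0, 1, 2, 3, 4, 5}; (ii) for each edge, some bag contains both endpoints; (iii) the bags containing any fixed vertex form a subtree. All hold, so the decomposition is valid with width 3 − 1 = 2.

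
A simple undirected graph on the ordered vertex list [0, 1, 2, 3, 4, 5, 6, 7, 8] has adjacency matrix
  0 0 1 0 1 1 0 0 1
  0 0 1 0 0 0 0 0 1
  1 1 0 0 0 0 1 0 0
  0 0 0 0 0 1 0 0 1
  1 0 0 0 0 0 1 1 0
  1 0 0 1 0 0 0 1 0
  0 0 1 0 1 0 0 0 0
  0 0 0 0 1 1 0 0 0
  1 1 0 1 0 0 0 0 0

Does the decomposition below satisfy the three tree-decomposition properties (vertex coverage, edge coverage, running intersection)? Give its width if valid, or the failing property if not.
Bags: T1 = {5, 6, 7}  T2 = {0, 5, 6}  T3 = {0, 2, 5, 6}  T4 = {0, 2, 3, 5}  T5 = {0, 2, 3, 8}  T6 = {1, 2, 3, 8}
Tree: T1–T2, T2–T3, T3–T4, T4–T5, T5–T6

No — vertex 4 appears in no bag.

A tree decomposition must satisfy three properties: every vertex lies in some bag; for every edge, both endpoints lie together in some bag; and for every vertex, the bags containing it form a connected subtree. Here vertex 4 appears in no bag, so the decomposition is invalid.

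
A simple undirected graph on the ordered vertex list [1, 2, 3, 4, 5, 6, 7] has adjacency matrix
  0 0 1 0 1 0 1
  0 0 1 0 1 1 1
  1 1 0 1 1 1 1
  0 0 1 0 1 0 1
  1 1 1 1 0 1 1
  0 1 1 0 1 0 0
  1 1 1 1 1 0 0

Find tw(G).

A width-3 tree decomposition is:
Bags: B1 = {2, 3, 5, 7}  B2 = {3, 4, 5, 7}  B3 = {2, 3, 5, 6}  B4 = {1, 3, 5, 7}
Tree: B1–B2, B1–B3, B2–B4
Every bag has size at most 4, so the width is 4 − 1 = 3 and tw(G) ≤ 3. For the lower bound, the 4 vertices {2, 3, 5, 6} are pairwise adjacent, and any tree decomposition puts a clique entirely inside one bag — forcing width ≥ 3. Hence tw(G) = 3 exactly.

3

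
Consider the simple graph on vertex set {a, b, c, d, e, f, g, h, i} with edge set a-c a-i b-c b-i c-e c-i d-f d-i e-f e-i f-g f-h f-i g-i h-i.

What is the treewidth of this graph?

2

A width-2 tree decomposition is:
Bags: B1 = {d, f, i}  B2 = {f, g, i}  B3 = {e, f, i}  B4 = {f, h, i}  B5 = {c, e, i}  B6 = {b, c, i}  B7 = {a, c, i}
Tree: B1–B2, B2–B3, B2–B4, B3–B5, B5–B6, B6–B7
The largest bag has 3 vertices, giving width 2; this decomposition certifies tw(G) ≤ 2. Conversely, {a, c, i} is a clique of size 3, and the vertices of any clique must share a bag in every tree decomposition; so some bag has ≥ 3 vertices and tw(G) ≥ 2. Combining the bounds, tw(G) = 2.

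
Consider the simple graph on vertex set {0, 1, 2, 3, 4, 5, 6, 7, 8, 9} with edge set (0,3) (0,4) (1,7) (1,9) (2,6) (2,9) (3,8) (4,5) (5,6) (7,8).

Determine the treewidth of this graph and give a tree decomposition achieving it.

Treewidth 2.
One such decomposition:
Bags: B1 = {0, 4, 5}  B2 = {0, 3, 5}  B3 = {3, 5, 8}  B4 = {5, 7, 8}  B5 = {1, 5, 7}  B6 = {1, 5, 9}  B7 = {2, 5, 9}  B8 = {2, 5, 6}
Tree: B1–B2, B2–B3, B3–B4, B4–B5, B5–B6, B6–B7, B7–B8

Every bag has size at most 3, so the width is 3 − 1 = 2 and tw(G) ≤ 2. Since 5–4–0–3–8–7–1–9–2–6–5 is a cycle in G, G is not acyclic. Forests are exactly the graphs of treewidth ≤ 1, so tw(G) ≥ 2. Combining the bounds, tw(G) = 2.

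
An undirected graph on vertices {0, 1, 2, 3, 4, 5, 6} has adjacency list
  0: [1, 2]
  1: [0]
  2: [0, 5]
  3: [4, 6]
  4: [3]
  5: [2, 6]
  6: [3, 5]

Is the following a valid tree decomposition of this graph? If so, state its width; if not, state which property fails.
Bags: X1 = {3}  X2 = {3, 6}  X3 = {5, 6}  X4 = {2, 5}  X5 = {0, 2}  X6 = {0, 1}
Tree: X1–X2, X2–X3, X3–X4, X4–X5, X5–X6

No — vertex 4 appears in no bag.

A tree decomposition must satisfy three properties: every vertex lies in some bag; for every edge, both endpoints lie together in some bag; and for every vertex, the bags containing it form a connected subtree. Here vertex 4 appears in no bag, so the decomposition is invalid.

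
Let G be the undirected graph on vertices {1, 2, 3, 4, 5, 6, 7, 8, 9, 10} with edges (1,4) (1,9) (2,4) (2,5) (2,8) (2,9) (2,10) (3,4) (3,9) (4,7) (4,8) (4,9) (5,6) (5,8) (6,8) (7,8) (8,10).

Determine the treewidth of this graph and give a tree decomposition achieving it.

The largest bag has 3 vertices, giving width 2; this decomposition certifies tw(G) ≤ 2. On the other hand G contains the 3-clique {2, 8, 10}. A clique must lie in a single bag of any decomposition, so no decomposition can have width below 2. The upper and lower bounds meet at 2, so that is the treewidth.

Treewidth 2.
Bags: B1 = {2, 8, 10}  B2 = {2, 4, 8}  B3 = {2, 4, 9}  B4 = {3, 4, 9}  B5 = {1, 4, 9}  B6 = {4, 7, 8}  B7 = {2, 5, 8}  B8 = {5, 6, 8}
Tree: B1–B2, B2–B3, B3–B4, B4–B5, B2–B6, B2–B7, B7–B8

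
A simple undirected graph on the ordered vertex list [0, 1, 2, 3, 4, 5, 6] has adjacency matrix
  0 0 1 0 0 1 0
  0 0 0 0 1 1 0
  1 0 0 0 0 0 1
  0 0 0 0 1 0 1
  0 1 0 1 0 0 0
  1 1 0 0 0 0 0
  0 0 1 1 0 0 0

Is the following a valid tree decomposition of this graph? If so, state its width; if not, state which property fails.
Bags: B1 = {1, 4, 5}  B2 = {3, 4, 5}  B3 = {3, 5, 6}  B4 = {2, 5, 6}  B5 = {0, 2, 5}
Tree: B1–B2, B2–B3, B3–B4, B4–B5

Every vertex of G appears in some bag (union = {0, 1, 2, 3, 4, 5, 6}); every edge is covered by a bag; and for each vertex v the set of bags containing v is connected in the bag tree. The decomposition is therefore valid. The largest bag has 3 vertices, so the width is 2.

Yes; width 2.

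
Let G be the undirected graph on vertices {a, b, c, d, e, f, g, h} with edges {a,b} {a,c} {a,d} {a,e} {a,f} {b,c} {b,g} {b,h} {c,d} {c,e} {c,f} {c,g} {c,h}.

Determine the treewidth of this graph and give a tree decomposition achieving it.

Each bag holds 3 vertices, so the decomposition has width 2, which upper-bounds the treewidth. Conversely, {b, c, g} is a clique of size 3, and the vertices of any clique must share a bag in every tree decomposition; so some bag has ≥ 3 vertices and tw(G) ≥ 2. Combining the bounds, tw(G) = 2.

Treewidth 2.
Bags: B1 = {a, c, e}  B2 = {a, c, d}  B3 = {a, b, c}  B4 = {a, c, f}  B5 = {b, c, g}  B6 = {b, c, h}
Tree: B1–B2, B2–B3, B3–B4, B3–B5, B5–B6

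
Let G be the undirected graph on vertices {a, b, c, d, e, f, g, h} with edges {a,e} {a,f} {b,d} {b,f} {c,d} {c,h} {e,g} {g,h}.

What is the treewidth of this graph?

A width-2 tree decomposition is:
Bags: B1 = {e, g, h}  B2 = {c, e, h}  B3 = {c, d, e}  B4 = {b, d, e}  B5 = {b, e, f}  B6 = {a, e, f}
Tree: B1–B2, B2–B3, B3–B4, B4–B5, B5–B6
Each bag holds 3 vertices, so the decomposition has width 2, which upper-bounds the treewidth. Since e–g–h–c–d–b–f–a–e is a cycle in G, G is not acyclic. Forests are exactly the graphs of treewidth ≤ 1, so tw(G) ≥ 2. The upper and lower bounds meet at 2, so that is the treewidth.

2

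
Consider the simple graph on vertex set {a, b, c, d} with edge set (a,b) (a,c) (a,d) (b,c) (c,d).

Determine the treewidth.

2

A width-2 tree decomposition is:
Bags: B1 = {a, b, c}  B2 = {a, c, d}
Tree: B1–B2
The largest bag has 3 vertices, giving width 2; this decomposition certifies tw(G) ≤ 2. On the other hand G contains the 3-clique {a, c, d}. A clique must lie in a single bag of any decomposition, so no decomposition can have width below 2. The upper and lower bounds meet at 2, so that is the treewidth.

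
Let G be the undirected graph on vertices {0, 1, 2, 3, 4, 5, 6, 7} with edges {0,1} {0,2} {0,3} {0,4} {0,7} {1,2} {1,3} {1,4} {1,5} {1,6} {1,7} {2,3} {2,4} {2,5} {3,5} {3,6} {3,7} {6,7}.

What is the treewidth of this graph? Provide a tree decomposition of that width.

The largest bag has 4 vertices, giving width 3; this decomposition certifies tw(G) ≤ 3. For the lower bound, the 4 vertices {0, 1, 2, 3} are pairwise adjacent, and any tree decomposition puts a clique entirely inside one bag — forcing width ≥ 3. Therefore the treewidth is 3.

Treewidth 3.
One optimal decomposition is:
Bags: B1 = {0, 1, 3, 7}  B2 = {0, 1, 2, 3}  B3 = {1, 3, 6, 7}  B4 = {0, 1, 2, 4}  B5 = {1, 2, 3, 5}
Tree: B1–B2, B1–B3, B2–B4, B2–B5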